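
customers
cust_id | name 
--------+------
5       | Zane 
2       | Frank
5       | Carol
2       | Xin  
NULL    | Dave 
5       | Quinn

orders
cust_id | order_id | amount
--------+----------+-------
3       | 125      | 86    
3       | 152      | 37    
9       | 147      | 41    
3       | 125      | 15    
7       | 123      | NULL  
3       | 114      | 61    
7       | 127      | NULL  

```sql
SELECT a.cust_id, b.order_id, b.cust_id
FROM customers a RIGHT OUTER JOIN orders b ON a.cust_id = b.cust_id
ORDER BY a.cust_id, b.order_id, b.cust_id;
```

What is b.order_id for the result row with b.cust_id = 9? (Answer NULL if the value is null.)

147

RIGHT JOIN keeps every row from `orders`; unmatched rows get NULL for `customers`'s columns.
Matching on a.cust_id = b.cust_id. A NULL in a compared column never satisfies the condition.
- a (cust_id=5) has no partner in b.
- a (cust_id=2) has no partner in b.
- a (cust_id=5) has no partner in b.
- a (cust_id=2) has no partner in b.
- a (cust_id=NULL) has no partner in b.
- a (cust_id=5) has no partner in b.
- 7 row(s) from b found no a partner → padded with NULL.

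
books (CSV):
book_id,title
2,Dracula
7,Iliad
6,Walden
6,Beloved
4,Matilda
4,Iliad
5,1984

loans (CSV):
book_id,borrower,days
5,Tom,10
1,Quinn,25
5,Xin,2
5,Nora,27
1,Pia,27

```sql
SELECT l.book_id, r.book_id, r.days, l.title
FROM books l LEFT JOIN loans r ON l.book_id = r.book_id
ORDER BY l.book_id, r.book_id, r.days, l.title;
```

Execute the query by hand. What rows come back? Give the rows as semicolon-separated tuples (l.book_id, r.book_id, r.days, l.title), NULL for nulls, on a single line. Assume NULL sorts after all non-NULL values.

(2, NULL, NULL, Dracula); (4, NULL, NULL, Iliad); (4, NULL, NULL, Matilda); (5, 5, 2, 1984); (5, 5, 10, 1984); (5, 5, 27, 1984); (6, NULL, NULL, Beloved); (6, NULL, NULL, Walden); (7, NULL, NULL, Iliad)

LEFT JOIN keeps every row from `books`; unmatched rows get NULL for `loans`'s columns.
Matching on l.book_id = r.book_id.
- l (book_id=2) has no partner → padded with NULL.
- l (book_id=7) has no partner → padded with NULL.
- l (book_id=6) has no partner → padded with NULL.
- l (book_id=6) has no partner → padded with NULL.
- l (book_id=4) has no partner → padded with NULL.
- l (book_id=4) has no partner → padded with NULL.
- l (book_id=5) pairs with 3 row(s) of r.
After projecting and ordering:
l.book_id | r.book_id | r.days | l.title
2 | NULL | NULL | Dracula
4 | NULL | NULL | Iliad
4 | NULL | NULL | Matilda
5 | 5 | 2 | 1984
5 | 5 | 10 | 1984
5 | 5 | 27 | 1984
6 | NULL | NULL | Beloved
6 | NULL | NULL | Walden
7 | NULL | NULL | Iliad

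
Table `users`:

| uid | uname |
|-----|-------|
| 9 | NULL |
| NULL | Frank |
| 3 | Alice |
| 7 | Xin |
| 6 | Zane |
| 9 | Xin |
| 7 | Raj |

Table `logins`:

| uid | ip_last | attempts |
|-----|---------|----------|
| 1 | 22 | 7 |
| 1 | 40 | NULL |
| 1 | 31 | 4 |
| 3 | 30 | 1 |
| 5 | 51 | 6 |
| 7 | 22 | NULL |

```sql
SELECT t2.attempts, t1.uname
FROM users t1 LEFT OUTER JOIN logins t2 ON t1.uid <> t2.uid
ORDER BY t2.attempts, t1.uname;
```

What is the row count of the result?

34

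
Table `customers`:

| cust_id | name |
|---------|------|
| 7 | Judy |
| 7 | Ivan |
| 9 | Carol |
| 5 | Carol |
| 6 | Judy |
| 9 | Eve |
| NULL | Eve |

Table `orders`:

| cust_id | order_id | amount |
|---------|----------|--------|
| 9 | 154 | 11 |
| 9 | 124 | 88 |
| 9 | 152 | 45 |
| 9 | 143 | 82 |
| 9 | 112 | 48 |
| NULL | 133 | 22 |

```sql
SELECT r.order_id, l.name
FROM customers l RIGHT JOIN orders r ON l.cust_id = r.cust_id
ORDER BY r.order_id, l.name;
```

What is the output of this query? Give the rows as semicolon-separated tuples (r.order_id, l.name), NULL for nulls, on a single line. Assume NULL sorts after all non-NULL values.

RIGHT JOIN keeps every row from `orders`; unmatched rows get NULL for `customers`'s columns.
Matching on l.cust_id = r.cust_id. A NULL in a compared column never satisfies the condition.
Matched pairs: 10; unmatched r rows kept: 1.

(112, Carol); (112, Eve); (124, Carol); (124, Eve); (133, NULL); (143, Carol); (143, Eve); (152, Carol); (152, Eve); (154, Carol); (154, Eve)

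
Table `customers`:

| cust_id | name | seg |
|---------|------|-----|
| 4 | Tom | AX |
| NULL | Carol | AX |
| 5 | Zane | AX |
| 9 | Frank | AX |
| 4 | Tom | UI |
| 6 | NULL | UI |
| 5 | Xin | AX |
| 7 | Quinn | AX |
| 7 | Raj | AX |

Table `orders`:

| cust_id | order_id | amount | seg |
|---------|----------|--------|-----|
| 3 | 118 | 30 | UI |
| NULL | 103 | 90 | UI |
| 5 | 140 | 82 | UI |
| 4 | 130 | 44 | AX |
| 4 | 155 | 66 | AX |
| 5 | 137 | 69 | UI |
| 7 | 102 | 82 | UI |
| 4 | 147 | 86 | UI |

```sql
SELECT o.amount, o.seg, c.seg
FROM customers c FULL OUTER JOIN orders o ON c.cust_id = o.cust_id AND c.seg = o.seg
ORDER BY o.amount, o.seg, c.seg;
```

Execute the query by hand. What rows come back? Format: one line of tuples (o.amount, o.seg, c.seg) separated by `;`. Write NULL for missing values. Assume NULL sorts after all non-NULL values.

(30, UI, NULL); (44, AX, AX); (66, AX, AX); (69, UI, NULL); (82, UI, NULL); (82, UI, NULL); (86, UI, UI); (90, UI, NULL); (NULL, NULL, AX); (NULL, NULL, AX); (NULL, NULL, AX); (NULL, NULL, AX); (NULL, NULL, AX); (NULL, NULL, AX); (NULL, NULL, UI)

FULL OUTER JOIN keeps every row from both sides; unmatched rows get NULL for the other side's columns.
Matching on c.cust_id = o.cust_id AND c.seg = o.seg. A NULL in a compared column never satisfies the condition.
- c[0] cust_id=4, seg=AX → 2 match(es) in o → 2 row(s).
- c[1] cust_id=NULL, seg=AX → no match; kept with NULLs on the o side.
- c[2] cust_id=5, seg=AX → no match; kept with NULLs on the o side.
- c[3] cust_id=9, seg=AX → no match; kept with NULLs on the o side.
- c[4] cust_id=4, seg=UI → 1 match(es) in o → 1 row(s).
- c[5] cust_id=6, seg=UI → no match; kept with NULLs on the o side.
- c[6] cust_id=5, seg=AX → no match; kept with NULLs on the o side.
- c[7] cust_id=7, seg=AX → no match; kept with NULLs on the o side.
- c[8] cust_id=7, seg=AX → no match; kept with NULLs on the o side.
- plus 5 unmatched o row(s), each kept with NULL c columns.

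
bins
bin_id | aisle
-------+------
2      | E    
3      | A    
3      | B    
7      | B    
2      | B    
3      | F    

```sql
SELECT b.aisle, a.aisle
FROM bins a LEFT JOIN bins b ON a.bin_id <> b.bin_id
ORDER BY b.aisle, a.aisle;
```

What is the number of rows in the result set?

22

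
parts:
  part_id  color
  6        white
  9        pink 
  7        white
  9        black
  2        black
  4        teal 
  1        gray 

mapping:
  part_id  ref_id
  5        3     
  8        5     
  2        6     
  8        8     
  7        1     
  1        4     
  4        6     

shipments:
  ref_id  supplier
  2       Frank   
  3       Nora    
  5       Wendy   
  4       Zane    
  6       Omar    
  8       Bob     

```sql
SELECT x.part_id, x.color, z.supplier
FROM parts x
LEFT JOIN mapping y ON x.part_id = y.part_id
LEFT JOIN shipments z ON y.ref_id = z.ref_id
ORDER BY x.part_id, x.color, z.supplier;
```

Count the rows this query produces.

7

Evaluate left to right. First `parts x LEFT JOIN mapping y` on part_id: 7 row(s).
Then LEFT JOIN `shipments z` on ref_id: each of those 7 rows is kept; rows whose y.ref_id has no match in z get NULL for z's columns.
Result: 7 row(s).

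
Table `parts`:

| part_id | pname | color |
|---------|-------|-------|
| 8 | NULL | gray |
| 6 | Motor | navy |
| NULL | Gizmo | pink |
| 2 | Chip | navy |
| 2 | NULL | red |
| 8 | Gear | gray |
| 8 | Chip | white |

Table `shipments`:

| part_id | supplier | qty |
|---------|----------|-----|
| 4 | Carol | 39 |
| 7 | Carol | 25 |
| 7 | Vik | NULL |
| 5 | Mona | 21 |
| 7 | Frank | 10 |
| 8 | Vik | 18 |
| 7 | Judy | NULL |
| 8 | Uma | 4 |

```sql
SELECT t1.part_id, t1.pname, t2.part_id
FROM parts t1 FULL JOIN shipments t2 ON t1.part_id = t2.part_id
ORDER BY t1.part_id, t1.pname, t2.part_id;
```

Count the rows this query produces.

FULL OUTER JOIN keeps every row from both sides; unmatched rows get NULL for the other side's columns.
Matching on t1.part_id = t2.part_id. A NULL in a compared column never satisfies the condition.
Matched pairs: 6; unmatched t1 rows kept: 4; unmatched t2 rows kept: 6.
Total: 6 matched + 10 padded = 16 rows.

16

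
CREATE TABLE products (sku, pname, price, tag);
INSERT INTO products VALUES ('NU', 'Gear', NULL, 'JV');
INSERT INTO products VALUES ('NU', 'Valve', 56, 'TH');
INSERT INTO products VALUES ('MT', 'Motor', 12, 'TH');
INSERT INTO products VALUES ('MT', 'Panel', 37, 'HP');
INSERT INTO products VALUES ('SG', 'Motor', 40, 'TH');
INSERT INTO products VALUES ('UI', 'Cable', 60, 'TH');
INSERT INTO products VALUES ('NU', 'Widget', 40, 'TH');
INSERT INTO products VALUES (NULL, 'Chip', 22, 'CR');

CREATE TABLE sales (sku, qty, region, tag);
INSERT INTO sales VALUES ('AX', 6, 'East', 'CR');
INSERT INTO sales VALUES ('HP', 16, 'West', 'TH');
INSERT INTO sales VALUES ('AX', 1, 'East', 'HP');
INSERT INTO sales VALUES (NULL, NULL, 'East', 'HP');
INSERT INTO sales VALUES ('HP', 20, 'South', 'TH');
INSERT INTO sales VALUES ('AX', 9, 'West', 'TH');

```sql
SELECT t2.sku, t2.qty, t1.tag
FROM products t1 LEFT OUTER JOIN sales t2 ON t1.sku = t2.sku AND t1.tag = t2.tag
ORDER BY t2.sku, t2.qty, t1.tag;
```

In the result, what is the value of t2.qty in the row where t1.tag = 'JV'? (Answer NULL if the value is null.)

LEFT JOIN keeps every row from `products`; unmatched rows get NULL for `sales`'s columns.
Matching on t1.sku = t2.sku AND t1.tag = t2.tag. A NULL in a compared column never satisfies the condition.
- sku=NU, tag=JV: no t2 row matches, row kept with t2 columns NULL.
- sku=NU, tag=TH: no t2 row matches, row kept with t2 columns NULL.
- sku=MT, tag=TH: no t2 row matches, row kept with t2 columns NULL.
- sku=MT, tag=HP: no t2 row matches, row kept with t2 columns NULL.
- sku=SG, tag=TH: no t2 row matches, row kept with t2 columns NULL.
- sku=UI, tag=TH: no t2 row matches, row kept with t2 columns NULL.
- sku=NU, tag=TH: no t2 row matches, row kept with t2 columns NULL.
- sku=NULL, tag=CR: no t2 row matches, row kept with t2 columns NULL.

NULL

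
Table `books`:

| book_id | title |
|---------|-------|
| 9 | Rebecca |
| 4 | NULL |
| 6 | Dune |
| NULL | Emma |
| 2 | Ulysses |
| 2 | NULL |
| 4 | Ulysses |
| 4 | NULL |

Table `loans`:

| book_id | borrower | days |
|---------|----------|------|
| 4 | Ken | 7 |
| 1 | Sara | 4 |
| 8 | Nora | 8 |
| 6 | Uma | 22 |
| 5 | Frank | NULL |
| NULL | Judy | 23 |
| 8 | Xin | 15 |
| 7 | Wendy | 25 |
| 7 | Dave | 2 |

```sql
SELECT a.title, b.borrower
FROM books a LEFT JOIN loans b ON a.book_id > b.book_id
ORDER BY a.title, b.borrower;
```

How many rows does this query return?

17

LEFT JOIN keeps every row from `books`; unmatched rows get NULL for `loans`'s columns.
Matching on a.book_id > b.book_id. A NULL in a compared column never satisfies the condition.
Matched pairs: 16; unmatched a rows kept: 1.
Total: 16 matched + 1 padded = 17 rows.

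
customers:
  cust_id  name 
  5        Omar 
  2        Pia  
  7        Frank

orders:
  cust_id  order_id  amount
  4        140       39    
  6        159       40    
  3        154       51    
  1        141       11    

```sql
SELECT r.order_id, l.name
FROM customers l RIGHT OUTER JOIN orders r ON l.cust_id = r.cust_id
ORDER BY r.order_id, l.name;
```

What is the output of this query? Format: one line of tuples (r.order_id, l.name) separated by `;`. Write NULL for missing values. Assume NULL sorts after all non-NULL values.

(140, NULL); (141, NULL); (154, NULL); (159, NULL)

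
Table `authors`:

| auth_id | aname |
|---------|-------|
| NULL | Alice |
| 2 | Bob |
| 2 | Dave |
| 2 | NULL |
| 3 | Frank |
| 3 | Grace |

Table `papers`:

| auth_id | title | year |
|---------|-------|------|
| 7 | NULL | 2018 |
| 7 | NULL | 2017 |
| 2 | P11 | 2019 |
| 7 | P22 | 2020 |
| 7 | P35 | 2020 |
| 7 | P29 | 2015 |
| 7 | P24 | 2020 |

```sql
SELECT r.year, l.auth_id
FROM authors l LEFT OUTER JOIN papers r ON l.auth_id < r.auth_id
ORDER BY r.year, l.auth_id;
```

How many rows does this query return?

LEFT JOIN keeps every row from `authors`; unmatched rows get NULL for `papers`'s columns.
Matching on l.auth_id < r.auth_id. A NULL in a compared column never satisfies the condition.
- auth_id=NULL: no r row matches, row kept with r columns NULL.
- auth_id=2: 6 matching r row(s), so 6 row(s) emitted.
- auth_id=2: 6 matching r row(s), so 6 row(s) emitted.
- auth_id=2: 6 matching r row(s), so 6 row(s) emitted.
- auth_id=3: 6 matching r row(s), so 6 row(s) emitted.
- auth_id=3: 6 matching r row(s), so 6 row(s) emitted.
Total: 30 matched + 1 padded = 31 rows.

31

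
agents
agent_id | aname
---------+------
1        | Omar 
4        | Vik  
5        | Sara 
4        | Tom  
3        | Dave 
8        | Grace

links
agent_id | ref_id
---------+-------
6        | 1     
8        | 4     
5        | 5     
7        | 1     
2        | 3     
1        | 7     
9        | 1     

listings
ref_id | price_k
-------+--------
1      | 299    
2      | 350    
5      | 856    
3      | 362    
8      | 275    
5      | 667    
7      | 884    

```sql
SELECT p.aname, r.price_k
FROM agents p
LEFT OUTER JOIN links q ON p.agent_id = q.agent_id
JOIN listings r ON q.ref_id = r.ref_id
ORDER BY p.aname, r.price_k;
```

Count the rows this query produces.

3

Step 1 — p LEFT JOIN q on agent_id → 6 row(s).
Then INNER JOIN `listings r` on ref_id: keep only rows whose q.ref_id appears in r.
Result: 3 row(s).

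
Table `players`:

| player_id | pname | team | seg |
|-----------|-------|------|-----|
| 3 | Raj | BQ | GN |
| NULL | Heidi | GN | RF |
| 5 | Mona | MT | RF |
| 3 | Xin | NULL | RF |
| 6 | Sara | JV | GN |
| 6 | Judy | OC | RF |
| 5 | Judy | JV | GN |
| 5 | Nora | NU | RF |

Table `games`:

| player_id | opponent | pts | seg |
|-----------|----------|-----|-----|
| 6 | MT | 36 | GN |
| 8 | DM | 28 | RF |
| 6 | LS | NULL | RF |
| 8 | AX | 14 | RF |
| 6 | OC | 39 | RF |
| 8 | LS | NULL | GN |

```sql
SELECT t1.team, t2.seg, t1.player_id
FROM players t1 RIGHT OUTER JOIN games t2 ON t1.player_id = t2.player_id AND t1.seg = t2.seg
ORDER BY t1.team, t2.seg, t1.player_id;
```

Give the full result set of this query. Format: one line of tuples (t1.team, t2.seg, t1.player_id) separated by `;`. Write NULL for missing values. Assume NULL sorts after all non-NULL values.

(JV, GN, 6); (OC, RF, 6); (OC, RF, 6); (NULL, GN, NULL); (NULL, RF, NULL); (NULL, RF, NULL)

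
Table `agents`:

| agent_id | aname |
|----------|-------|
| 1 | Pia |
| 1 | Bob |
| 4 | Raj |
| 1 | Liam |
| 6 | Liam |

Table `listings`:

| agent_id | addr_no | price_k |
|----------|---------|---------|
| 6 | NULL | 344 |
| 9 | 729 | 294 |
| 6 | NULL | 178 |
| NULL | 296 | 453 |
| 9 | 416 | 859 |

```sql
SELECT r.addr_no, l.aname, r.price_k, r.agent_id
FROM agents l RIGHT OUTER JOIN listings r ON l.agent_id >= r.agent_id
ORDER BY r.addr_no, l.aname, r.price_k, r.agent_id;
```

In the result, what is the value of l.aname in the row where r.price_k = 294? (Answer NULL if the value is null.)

RIGHT JOIN keeps every row from `listings`; unmatched rows get NULL for `agents`'s columns.
Matching on l.agent_id >= r.agent_id. A NULL in a compared column never satisfies the condition.
Matched pairs: 2; unmatched r rows kept: 3.

NULL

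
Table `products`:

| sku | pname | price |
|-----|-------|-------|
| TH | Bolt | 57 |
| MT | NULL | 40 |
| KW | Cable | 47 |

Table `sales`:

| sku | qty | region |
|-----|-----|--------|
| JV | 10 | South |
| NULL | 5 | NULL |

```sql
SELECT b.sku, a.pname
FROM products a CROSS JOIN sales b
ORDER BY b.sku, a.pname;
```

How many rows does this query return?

CROSS JOIN pairs every row of `products` with every row of `sales`: 3 × 2 = 6 rows.

6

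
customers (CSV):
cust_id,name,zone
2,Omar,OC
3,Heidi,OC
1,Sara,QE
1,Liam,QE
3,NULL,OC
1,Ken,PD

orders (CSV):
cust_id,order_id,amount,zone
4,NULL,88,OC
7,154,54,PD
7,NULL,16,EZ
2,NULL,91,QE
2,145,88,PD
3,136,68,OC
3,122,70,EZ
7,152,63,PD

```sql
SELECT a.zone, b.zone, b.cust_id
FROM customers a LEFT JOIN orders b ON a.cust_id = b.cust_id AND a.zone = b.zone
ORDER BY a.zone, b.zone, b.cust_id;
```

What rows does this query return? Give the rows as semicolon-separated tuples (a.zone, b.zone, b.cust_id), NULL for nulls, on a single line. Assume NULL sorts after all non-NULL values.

LEFT JOIN keeps every row from `customers`; unmatched rows get NULL for `orders`'s columns.
Matching on a.cust_id = b.cust_id AND a.zone = b.zone.
- a row (cust_id=2, zone=OC): no match → kept, b columns NULL.
- a row (cust_id=3, zone=OC): matches 1 b row(s) → 1 output row(s).
- a row (cust_id=1, zone=QE): no match → kept, b columns NULL.
- a row (cust_id=1, zone=QE): no match → kept, b columns NULL.
- a row (cust_id=3, zone=OC): matches 1 b row(s) → 1 output row(s).
- a row (cust_id=1, zone=PD): no match → kept, b columns NULL.
After projecting and ordering:
a.zone | b.zone | b.cust_id
OC | OC | 3
OC | OC | 3
OC | NULL | NULL
PD | NULL | NULL
QE | NULL | NULL
QE | NULL | NULL

(OC, OC, 3); (OC, OC, 3); (OC, NULL, NULL); (PD, NULL, NULL); (QE, NULL, NULL); (QE, NULL, NULL)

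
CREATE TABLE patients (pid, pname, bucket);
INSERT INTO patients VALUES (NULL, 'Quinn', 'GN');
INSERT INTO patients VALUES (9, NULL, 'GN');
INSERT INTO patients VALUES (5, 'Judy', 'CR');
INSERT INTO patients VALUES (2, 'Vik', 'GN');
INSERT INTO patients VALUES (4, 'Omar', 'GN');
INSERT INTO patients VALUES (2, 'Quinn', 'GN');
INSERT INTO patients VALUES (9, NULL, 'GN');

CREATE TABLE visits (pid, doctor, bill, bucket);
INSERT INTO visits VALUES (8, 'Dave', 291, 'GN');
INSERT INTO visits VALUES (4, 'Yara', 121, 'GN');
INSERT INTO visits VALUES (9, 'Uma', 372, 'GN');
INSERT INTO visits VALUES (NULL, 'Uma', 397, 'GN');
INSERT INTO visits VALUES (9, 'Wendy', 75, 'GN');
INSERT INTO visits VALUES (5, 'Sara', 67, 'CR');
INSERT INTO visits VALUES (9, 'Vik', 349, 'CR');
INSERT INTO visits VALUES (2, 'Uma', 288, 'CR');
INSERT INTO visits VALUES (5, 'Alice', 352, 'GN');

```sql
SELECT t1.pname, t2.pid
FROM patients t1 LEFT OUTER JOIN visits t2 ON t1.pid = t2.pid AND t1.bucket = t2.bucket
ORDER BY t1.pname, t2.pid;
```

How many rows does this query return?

9

LEFT JOIN keeps every row from `patients`; unmatched rows get NULL for `visits`'s columns.
Matching on t1.pid = t2.pid AND t1.bucket = t2.bucket. A NULL in a compared column never satisfies the condition.
Matched pairs: 6; unmatched t1 rows kept: 3.
Total: 6 matched + 3 padded = 9 rows.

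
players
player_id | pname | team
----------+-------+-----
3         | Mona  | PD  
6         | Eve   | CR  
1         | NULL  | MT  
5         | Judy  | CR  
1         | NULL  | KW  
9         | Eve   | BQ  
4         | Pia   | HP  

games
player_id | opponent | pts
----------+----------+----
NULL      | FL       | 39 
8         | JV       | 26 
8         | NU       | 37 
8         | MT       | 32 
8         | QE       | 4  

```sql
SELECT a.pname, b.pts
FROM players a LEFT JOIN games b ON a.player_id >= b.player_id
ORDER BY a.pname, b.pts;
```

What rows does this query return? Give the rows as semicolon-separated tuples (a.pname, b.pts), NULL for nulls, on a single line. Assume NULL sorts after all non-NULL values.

LEFT JOIN keeps every row from `players`; unmatched rows get NULL for `games`'s columns.
Matching on a.player_id >= b.player_id. A NULL in a compared column never satisfies the condition.
- a (player_id=3) has no partner → padded with NULL.
- a (player_id=6) has no partner → padded with NULL.
- a (player_id=1) has no partner → padded with NULL.
- a (player_id=5) has no partner → padded with NULL.
- a (player_id=1) has no partner → padded with NULL.
- a (player_id=9) pairs with 4 row(s) of b.
- a (player_id=4) has no partner → padded with NULL.
After projecting and ordering:
a.pname | b.pts
Eve | 4
Eve | 26
Eve | 32
Eve | 37
Eve | NULL
Judy | NULL
Mona | NULL
Pia | NULL
NULL | NULL
NULL | NULL

(Eve, 4); (Eve, 26); (Eve, 32); (Eve, 37); (Eve, NULL); (Judy, NULL); (Mona, NULL); (Pia, NULL); (NULL, NULL); (NULL, NULL)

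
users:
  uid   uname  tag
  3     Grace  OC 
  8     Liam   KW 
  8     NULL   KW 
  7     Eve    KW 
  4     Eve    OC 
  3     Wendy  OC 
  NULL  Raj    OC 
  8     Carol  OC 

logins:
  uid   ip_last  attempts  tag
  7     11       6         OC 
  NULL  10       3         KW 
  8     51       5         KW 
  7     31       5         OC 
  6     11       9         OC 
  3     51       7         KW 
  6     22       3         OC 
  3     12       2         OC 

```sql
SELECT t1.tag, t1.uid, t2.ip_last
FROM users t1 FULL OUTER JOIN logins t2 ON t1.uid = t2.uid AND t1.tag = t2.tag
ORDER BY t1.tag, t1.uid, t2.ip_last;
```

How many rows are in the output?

14

FULL OUTER JOIN keeps every row from both sides; unmatched rows get NULL for the other side's columns.
Matching on t1.uid = t2.uid AND t1.tag = t2.tag. A NULL in a compared column never satisfies the condition.
- t1 row (uid=3, tag=OC): matches 1 t2 row(s) → 1 output row(s).
- t1 row (uid=8, tag=KW): matches 1 t2 row(s) → 1 output row(s).
- t1 row (uid=8, tag=KW): matches 1 t2 row(s) → 1 output row(s).
- t1 row (uid=7, tag=KW): no match → kept, t2 columns NULL.
- t1 row (uid=4, tag=OC): no match → kept, t2 columns NULL.
- t1 row (uid=3, tag=OC): matches 1 t2 row(s) → 1 output row(s).
- t1 row (uid=NULL, tag=OC): no match → kept, t2 columns NULL.
- t1 row (uid=8, tag=OC): no match → kept, t2 columns NULL.
- 6 t2 row(s) had no t1 match → kept, t1 columns NULL.
Total: 4 matched + 10 padded = 14 rows.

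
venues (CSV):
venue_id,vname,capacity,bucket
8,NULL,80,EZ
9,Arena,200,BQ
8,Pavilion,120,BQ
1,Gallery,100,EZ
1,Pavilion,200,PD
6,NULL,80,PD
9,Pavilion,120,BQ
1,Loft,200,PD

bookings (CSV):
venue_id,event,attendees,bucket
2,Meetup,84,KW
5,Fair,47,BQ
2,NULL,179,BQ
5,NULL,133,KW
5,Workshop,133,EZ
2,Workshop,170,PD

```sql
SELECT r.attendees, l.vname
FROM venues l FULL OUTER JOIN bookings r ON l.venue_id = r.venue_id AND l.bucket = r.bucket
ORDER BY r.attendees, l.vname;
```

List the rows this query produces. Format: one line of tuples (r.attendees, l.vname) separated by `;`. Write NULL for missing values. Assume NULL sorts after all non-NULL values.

(47, NULL); (84, NULL); (133, NULL); (133, NULL); (170, NULL); (179, NULL); (NULL, Arena); (NULL, Gallery); (NULL, Loft); (NULL, Pavilion); (NULL, Pavilion); (NULL, Pavilion); (NULL, NULL); (NULL, NULL)

FULL OUTER JOIN keeps every row from both sides; unmatched rows get NULL for the other side's columns.
Matching on l.venue_id = r.venue_id AND l.bucket = r.bucket.
- venue_id=8, bucket=EZ: no r row matches, row kept with r columns NULL.
- venue_id=9, bucket=BQ: no r row matches, row kept with r columns NULL.
- venue_id=8, bucket=BQ: no r row matches, row kept with r columns NULL.
- venue_id=1, bucket=EZ: no r row matches, row kept with r columns NULL.
- venue_id=1, bucket=PD: no r row matches, row kept with r columns NULL.
- venue_id=6, bucket=PD: no r row matches, row kept with r columns NULL.
- venue_id=9, bucket=BQ: no r row matches, row kept with r columns NULL.
- venue_id=1, bucket=PD: no r row matches, row kept with r columns NULL.
- 6 row(s) from r found no l partner → padded with NULL.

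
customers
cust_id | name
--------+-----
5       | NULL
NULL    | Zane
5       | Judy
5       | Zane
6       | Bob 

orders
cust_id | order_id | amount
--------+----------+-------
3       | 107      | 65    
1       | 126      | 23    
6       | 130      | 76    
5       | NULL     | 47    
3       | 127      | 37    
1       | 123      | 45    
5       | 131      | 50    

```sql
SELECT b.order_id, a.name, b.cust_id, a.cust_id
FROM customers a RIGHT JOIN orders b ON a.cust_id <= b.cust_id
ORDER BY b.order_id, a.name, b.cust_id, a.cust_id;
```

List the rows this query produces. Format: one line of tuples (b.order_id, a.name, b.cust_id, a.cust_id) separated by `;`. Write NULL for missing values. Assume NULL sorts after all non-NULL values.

(107, NULL, 3, NULL); (123, NULL, 1, NULL); (126, NULL, 1, NULL); (127, NULL, 3, NULL); (130, Bob, 6, 6); (130, Judy, 6, 5); (130, Zane, 6, 5); (130, NULL, 6, 5); (131, Judy, 5, 5); (131, Zane, 5, 5); (131, NULL, 5, 5); (NULL, Judy, 5, 5); (NULL, Zane, 5, 5); (NULL, NULL, 5, 5)

RIGHT JOIN keeps every row from `orders`; unmatched rows get NULL for `customers`'s columns.
Matching on a.cust_id <= b.cust_id. A NULL in a compared column never satisfies the condition.
- a[0] cust_id=5 → 3 match(es) in b → 3 row(s).
- a[1] cust_id=NULL → no match.
- a[2] cust_id=5 → 3 match(es) in b → 3 row(s).
- a[3] cust_id=5 → 3 match(es) in b → 3 row(s).
- a[4] cust_id=6 → 1 match(es) in b → 1 row(s).
- plus 4 unmatched b row(s), each kept with NULL a columns.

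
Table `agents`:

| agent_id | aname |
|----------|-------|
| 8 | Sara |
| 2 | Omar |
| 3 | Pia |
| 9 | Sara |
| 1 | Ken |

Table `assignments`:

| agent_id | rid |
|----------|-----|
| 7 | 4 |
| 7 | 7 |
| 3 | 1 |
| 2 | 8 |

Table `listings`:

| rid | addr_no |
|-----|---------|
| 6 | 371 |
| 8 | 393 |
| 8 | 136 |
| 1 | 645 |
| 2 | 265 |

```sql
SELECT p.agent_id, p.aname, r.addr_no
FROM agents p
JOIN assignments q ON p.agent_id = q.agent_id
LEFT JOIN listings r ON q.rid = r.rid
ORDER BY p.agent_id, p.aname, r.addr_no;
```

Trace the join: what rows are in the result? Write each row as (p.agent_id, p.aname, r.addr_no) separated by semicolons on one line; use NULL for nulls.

Joins associate left-to-right: agents INNER JOIN assignments on agent_id gives 2 intermediate row(s).
Then LEFT JOIN `listings r` on rid: each of those 2 rows is kept; rows whose q.rid has no match in r get NULL for r's columns.

(2, Omar, 136); (2, Omar, 393); (3, Pia, 645)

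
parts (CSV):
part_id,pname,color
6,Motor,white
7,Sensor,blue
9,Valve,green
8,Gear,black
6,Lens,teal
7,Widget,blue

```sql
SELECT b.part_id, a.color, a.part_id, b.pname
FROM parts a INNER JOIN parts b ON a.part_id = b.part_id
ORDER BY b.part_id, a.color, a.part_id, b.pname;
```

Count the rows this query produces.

10

INNER JOIN keeps only pairs where the ON condition holds.
Matching on a.part_id = b.part_id.
- a row (part_id=6): matches 2 b row(s) → 2 output row(s).
- a row (part_id=7): matches 2 b row(s) → 2 output row(s).
- a row (part_id=9): matches 1 b row(s) → 1 output row(s).
- a row (part_id=8): matches 1 b row(s) → 1 output row(s).
- a row (part_id=6): matches 2 b row(s) → 2 output row(s).
- a row (part_id=7): matches 2 b row(s) → 2 output row(s).
Total: 10 rows.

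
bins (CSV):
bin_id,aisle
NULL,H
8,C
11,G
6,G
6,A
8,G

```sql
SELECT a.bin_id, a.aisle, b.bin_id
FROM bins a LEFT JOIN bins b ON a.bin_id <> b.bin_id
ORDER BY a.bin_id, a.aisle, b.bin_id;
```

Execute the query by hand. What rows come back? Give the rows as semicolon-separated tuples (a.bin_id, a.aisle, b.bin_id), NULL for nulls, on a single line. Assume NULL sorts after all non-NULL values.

(6, A, 8); (6, A, 8); (6, A, 11); (6, G, 8); (6, G, 8); (6, G, 11); (8, C, 6); (8, C, 6); (8, C, 11); (8, G, 6); (8, G, 6); (8, G, 11); (11, G, 6); (11, G, 6); (11, G, 8); (11, G, 8); (NULL, H, NULL)

LEFT JOIN keeps every row from `bins a`; unmatched rows get NULL for `bins b`'s columns.
Matching on a.bin_id <> b.bin_id. A NULL in a compared column never satisfies the condition.
- a row (bin_id=NULL): no match → kept, b columns NULL.
- a row (bin_id=8): matches 3 b row(s) → 3 output row(s).
- a row (bin_id=11): matches 4 b row(s) → 4 output row(s).
- a row (bin_id=6): matches 3 b row(s) → 3 output row(s).
- a row (bin_id=6): matches 3 b row(s) → 3 output row(s).
- a row (bin_id=8): matches 3 b row(s) → 3 output row(s).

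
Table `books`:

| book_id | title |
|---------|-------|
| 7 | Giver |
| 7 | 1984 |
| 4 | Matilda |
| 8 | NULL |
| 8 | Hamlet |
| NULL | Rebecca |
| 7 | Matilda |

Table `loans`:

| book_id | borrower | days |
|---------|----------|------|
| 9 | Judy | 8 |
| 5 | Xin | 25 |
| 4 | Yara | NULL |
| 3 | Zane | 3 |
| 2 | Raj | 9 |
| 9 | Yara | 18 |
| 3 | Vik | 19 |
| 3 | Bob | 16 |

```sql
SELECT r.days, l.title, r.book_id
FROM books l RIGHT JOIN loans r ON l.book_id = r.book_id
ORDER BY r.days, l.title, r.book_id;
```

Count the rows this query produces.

RIGHT JOIN keeps every row from `loans`; unmatched rows get NULL for `books`'s columns.
Matching on l.book_id = r.book_id. A NULL in a compared column never satisfies the condition.
Matched pairs: 1; unmatched r rows kept: 7.
Total: 1 matched + 7 padded = 8 rows.

8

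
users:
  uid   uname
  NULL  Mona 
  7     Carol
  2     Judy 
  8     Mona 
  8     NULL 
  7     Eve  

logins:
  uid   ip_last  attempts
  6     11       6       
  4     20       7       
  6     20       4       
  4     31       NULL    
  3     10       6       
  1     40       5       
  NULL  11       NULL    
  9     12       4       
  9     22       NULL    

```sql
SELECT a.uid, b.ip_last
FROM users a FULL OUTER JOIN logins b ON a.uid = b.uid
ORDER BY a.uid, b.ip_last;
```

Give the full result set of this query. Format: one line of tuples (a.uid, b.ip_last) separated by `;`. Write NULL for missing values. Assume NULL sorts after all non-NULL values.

(2, NULL); (7, NULL); (7, NULL); (8, NULL); (8, NULL); (NULL, 10); (NULL, 11); (NULL, 11); (NULL, 12); (NULL, 20); (NULL, 20); (NULL, 22); (NULL, 31); (NULL, 40); (NULL, NULL)

FULL OUTER JOIN keeps every row from both sides; unmatched rows get NULL for the other side's columns.
Matching on a.uid = b.uid. A NULL in a compared column never satisfies the condition.
Matched pairs: 0; unmatched a rows kept: 6; unmatched b rows kept: 9.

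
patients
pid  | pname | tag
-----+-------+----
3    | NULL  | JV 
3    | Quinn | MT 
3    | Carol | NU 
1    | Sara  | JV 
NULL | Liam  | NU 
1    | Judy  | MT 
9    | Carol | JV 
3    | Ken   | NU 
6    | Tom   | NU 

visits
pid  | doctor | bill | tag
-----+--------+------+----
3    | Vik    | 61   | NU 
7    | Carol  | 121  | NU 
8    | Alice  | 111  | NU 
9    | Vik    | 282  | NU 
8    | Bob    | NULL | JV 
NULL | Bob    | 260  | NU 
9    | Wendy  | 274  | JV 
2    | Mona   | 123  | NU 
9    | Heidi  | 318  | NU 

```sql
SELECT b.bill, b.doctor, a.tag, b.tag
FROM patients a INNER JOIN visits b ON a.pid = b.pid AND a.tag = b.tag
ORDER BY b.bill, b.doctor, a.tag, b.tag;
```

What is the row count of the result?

3

INNER JOIN keeps only pairs where the ON condition holds.
Matching on a.pid = b.pid AND a.tag = b.tag. A NULL in a compared column never satisfies the condition.
- a (pid=3, tag=JV) has no partner → excluded.
- a (pid=3, tag=MT) has no partner → excluded.
- a (pid=3, tag=NU) pairs with 1 row(s) of b.
- a (pid=1, tag=JV) has no partner → excluded.
- a (pid=NULL, tag=NU) has no partner → excluded.
- a (pid=1, tag=MT) has no partner → excluded.
- a (pid=9, tag=JV) pairs with 1 row(s) of b.
- a (pid=3, tag=NU) pairs with 1 row(s) of b.
- a (pid=6, tag=NU) has no partner → excluded.
Total: 3 rows.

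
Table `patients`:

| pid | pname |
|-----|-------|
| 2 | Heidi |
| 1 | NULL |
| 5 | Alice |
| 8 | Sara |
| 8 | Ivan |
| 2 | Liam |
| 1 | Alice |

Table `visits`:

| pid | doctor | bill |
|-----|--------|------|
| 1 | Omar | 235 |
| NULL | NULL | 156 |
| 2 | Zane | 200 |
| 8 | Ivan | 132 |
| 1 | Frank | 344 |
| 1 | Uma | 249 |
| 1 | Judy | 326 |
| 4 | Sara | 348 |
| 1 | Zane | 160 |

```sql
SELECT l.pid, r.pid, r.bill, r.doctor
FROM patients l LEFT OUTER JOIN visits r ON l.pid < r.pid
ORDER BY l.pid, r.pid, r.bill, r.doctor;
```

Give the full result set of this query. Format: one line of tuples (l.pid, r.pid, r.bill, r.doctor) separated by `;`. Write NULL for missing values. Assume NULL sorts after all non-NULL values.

LEFT JOIN keeps every row from `patients`; unmatched rows get NULL for `visits`'s columns.
Matching on l.pid < r.pid. A NULL in a compared column never satisfies the condition.
- l (pid=2) pairs with 2 row(s) of r.
- l (pid=1) pairs with 3 row(s) of r.
- l (pid=5) pairs with 1 row(s) of r.
- l (pid=8) has no partner → padded with NULL.
- l (pid=8) has no partner → padded with NULL.
- l (pid=2) pairs with 2 row(s) of r.
- l (pid=1) pairs with 3 row(s) of r.

(1, 2, 200, Zane); (1, 2, 200, Zane); (1, 4, 348, Sara); (1, 4, 348, Sara); (1, 8, 132, Ivan); (1, 8, 132, Ivan); (2, 4, 348, Sara); (2, 4, 348, Sara); (2, 8, 132, Ivan); (2, 8, 132, Ivan); (5, 8, 132, Ivan); (8, NULL, NULL, NULL); (8, NULL, NULL, NULL)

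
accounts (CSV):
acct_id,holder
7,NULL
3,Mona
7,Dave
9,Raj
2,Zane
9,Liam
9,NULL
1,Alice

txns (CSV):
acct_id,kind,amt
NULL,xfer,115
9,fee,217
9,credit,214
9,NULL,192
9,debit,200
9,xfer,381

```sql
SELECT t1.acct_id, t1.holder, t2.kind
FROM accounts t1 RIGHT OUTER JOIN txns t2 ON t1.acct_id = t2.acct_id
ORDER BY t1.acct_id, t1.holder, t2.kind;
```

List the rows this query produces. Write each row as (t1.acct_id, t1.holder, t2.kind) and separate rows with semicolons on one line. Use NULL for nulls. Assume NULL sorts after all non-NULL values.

(9, Liam, credit); (9, Liam, debit); (9, Liam, fee); (9, Liam, xfer); (9, Liam, NULL); (9, Raj, credit); (9, Raj, debit); (9, Raj, fee); (9, Raj, xfer); (9, Raj, NULL); (9, NULL, credit); (9, NULL, debit); (9, NULL, fee); (9, NULL, xfer); (9, NULL, NULL); (NULL, NULL, xfer)

RIGHT JOIN keeps every row from `txns`; unmatched rows get NULL for `accounts`'s columns.
Matching on t1.acct_id = t2.acct_id. A NULL in a compared column never satisfies the condition.
Matched pairs: 15; unmatched t2 rows kept: 1.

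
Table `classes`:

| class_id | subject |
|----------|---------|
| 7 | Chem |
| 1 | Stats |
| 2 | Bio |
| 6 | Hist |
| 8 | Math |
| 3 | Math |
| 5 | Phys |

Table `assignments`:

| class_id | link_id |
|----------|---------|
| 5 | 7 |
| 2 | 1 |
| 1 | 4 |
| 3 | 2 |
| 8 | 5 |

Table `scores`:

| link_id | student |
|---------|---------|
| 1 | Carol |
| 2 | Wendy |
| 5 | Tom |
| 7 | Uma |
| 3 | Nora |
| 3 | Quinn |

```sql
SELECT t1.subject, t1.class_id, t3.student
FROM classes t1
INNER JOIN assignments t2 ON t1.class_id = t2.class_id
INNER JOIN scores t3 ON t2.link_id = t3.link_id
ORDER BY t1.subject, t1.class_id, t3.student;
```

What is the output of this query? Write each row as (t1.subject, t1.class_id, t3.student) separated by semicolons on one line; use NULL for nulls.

(Bio, 2, Carol); (Math, 3, Wendy); (Math, 8, Tom); (Phys, 5, Uma)

Joins associate left-to-right: classes INNER JOIN assignments on class_id gives 5 intermediate row(s).
Then INNER JOIN `scores t3` on link_id: keep only rows whose t2.link_id appears in t3.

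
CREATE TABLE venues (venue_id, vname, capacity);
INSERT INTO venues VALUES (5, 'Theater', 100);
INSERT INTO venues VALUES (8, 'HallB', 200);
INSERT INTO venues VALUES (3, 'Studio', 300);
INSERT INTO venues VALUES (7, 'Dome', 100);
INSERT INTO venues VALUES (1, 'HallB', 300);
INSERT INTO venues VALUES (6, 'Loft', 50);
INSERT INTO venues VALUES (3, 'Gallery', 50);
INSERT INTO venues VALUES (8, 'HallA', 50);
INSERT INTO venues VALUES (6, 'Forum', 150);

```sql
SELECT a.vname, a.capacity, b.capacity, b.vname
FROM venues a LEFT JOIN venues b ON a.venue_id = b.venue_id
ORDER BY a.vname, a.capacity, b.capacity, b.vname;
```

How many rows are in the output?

15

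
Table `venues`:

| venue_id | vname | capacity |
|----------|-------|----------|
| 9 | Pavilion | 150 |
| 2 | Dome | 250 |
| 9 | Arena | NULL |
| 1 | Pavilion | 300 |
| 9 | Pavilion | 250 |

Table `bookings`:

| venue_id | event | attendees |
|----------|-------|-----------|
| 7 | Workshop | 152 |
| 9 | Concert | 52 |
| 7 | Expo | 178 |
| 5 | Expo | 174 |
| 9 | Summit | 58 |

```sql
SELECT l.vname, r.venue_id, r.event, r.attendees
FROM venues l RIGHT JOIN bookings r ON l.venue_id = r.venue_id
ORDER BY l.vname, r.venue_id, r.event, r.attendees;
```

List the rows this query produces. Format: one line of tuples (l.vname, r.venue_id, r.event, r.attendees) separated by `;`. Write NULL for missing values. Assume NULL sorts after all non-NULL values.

(Arena, 9, Concert, 52); (Arena, 9, Summit, 58); (Pavilion, 9, Concert, 52); (Pavilion, 9, Concert, 52); (Pavilion, 9, Summit, 58); (Pavilion, 9, Summit, 58); (NULL, 5, Expo, 174); (NULL, 7, Expo, 178); (NULL, 7, Workshop, 152)

RIGHT JOIN keeps every row from `bookings`; unmatched rows get NULL for `venues`'s columns.
Matching on l.venue_id = r.venue_id.
- venue_id=9: 2 matching r row(s), so 2 row(s) emitted.
- venue_id=2: no matching r row.
- venue_id=9: 2 matching r row(s), so 2 row(s) emitted.
- venue_id=1: no matching r row.
- venue_id=9: 2 matching r row(s), so 2 row(s) emitted.
- 3 r row(s) had no l match → kept, l columns NULL.
After projecting and ordering:
l.vname | r.venue_id | r.event | r.attendees
Arena | 9 | Concert | 52
Arena | 9 | Summit | 58
Pavilion | 9 | Concert | 52
Pavilion | 9 | Concert | 52
Pavilion | 9 | Summit | 58
Pavilion | 9 | Summit | 58
NULL | 5 | Expo | 174
NULL | 7 | Expo | 178
NULL | 7 | Workshop | 152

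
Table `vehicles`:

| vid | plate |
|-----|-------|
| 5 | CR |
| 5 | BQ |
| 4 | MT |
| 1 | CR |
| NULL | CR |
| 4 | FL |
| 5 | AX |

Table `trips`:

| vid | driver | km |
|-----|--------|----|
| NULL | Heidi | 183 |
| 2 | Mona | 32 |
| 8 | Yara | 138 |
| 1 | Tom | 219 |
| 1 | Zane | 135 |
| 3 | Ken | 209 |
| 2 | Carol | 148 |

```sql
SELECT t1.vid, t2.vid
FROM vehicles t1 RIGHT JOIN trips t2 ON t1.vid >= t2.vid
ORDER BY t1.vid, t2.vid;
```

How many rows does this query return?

RIGHT JOIN keeps every row from `trips`; unmatched rows get NULL for `vehicles`'s columns.
Matching on t1.vid >= t2.vid. A NULL in a compared column never satisfies the condition.
- t1[0] vid=5 → 5 match(es) in t2 → 5 row(s).
- t1[1] vid=5 → 5 match(es) in t2 → 5 row(s).
- t1[2] vid=4 → 5 match(es) in t2 → 5 row(s).
- t1[3] vid=1 → 2 match(es) in t2 → 2 row(s).
- t1[4] vid=NULL → no match.
- t1[5] vid=4 → 5 match(es) in t2 → 5 row(s).
- t1[6] vid=5 → 5 match(es) in t2 → 5 row(s).
- 2 row(s) from t2 found no t1 partner → padded with NULL.
Total: 27 matched + 2 padded = 29 rows.

29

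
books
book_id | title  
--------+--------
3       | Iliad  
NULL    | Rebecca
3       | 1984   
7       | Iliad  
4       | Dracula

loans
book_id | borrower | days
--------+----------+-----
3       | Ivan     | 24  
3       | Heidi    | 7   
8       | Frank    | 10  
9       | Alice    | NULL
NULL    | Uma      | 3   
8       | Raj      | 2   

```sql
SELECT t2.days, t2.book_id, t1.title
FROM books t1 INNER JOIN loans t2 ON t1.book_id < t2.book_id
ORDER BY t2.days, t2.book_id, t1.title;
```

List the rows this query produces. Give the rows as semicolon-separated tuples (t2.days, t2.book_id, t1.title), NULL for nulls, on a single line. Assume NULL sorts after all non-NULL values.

(2, 8, 1984); (2, 8, Dracula); (2, 8, Iliad); (2, 8, Iliad); (10, 8, 1984); (10, 8, Dracula); (10, 8, Iliad); (10, 8, Iliad); (NULL, 9, 1984); (NULL, 9, Dracula); (NULL, 9, Iliad); (NULL, 9, Iliad)

INNER JOIN keeps only pairs where the ON condition holds.
Matching on t1.book_id < t2.book_id. A NULL in a compared column never satisfies the condition.
- t1 (book_id=3) pairs with 3 row(s) of t2.
- t1 (book_id=NULL) has no partner → excluded.
- t1 (book_id=3) pairs with 3 row(s) of t2.
- t1 (book_id=7) pairs with 3 row(s) of t2.
- t1 (book_id=4) pairs with 3 row(s) of t2.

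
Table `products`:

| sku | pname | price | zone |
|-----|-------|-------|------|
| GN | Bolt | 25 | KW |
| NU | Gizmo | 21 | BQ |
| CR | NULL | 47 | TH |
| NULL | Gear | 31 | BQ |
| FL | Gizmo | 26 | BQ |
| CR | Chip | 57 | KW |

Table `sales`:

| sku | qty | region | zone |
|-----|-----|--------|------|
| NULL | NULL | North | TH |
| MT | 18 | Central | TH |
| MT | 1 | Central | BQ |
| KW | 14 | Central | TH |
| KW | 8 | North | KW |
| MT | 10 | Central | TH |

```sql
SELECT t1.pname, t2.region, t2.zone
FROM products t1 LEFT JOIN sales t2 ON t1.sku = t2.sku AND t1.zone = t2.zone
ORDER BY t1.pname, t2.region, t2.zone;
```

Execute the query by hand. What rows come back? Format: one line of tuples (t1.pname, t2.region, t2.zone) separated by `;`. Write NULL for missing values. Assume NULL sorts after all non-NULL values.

(Bolt, NULL, NULL); (Chip, NULL, NULL); (Gear, NULL, NULL); (Gizmo, NULL, NULL); (Gizmo, NULL, NULL); (NULL, NULL, NULL)

LEFT JOIN keeps every row from `products`; unmatched rows get NULL for `sales`'s columns.
Matching on t1.sku = t2.sku AND t1.zone = t2.zone. A NULL in a compared column never satisfies the condition.
- t1 row (sku=GN, zone=KW): no match → kept, t2 columns NULL.
- t1 row (sku=NU, zone=BQ): no match → kept, t2 columns NULL.
- t1 row (sku=CR, zone=TH): no match → kept, t2 columns NULL.
- t1 row (sku=NULL, zone=BQ): no match → kept, t2 columns NULL.
- t1 row (sku=FL, zone=BQ): no match → kept, t2 columns NULL.
- t1 row (sku=CR, zone=KW): no match → kept, t2 columns NULL.
After projecting and ordering:
t1.pname | t2.region | t2.zone
Bolt | NULL | NULL
Chip | NULL | NULL
Gear | NULL | NULL
Gizmo | NULL | NULL
Gizmo | NULL | NULL
NULL | NULL | NULL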